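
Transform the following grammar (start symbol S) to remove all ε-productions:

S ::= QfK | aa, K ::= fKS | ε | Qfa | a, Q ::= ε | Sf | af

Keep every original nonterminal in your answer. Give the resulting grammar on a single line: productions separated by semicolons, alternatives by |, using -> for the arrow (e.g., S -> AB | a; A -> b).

Nullable set: {K, Q}.
S -> QfK: Q, K nullable, giving Qf | QfK | f | fK.
Drop K -> ε.
K -> Qfa: Q nullable, giving Qfa | fa.
K -> fKS: K nullable, giving fKS | fS.
Drop Q -> ε.
Unchanged (no nullable symbols): S -> aa; K -> a; Q -> Sf; Q -> af.

S -> f | Qf | aa | fK | QfK; K -> a | fS | fa | Qfa | fKS; Q -> Sf | af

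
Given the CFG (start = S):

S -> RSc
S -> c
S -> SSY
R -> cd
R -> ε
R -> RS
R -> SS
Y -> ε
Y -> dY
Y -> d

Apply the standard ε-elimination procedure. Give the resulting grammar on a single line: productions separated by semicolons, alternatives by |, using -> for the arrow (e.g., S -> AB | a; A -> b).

Nullable set: {R, Y}.
S -> RSc: R nullable, giving RSc | Sc.
S -> SSY: Y nullable, giving SS | SSY.
Drop R -> ε.
R -> RS: R nullable, giving RS | S.
Drop Y -> ε.
Y -> dY: Y nullable, giving d | dY.
Unchanged (no nullable symbols): S -> c; R -> SS; R -> cd; Y -> d.

S -> c | SS | Sc | RSc | SSY; R -> S | RS | SS | cd; Y -> d | dY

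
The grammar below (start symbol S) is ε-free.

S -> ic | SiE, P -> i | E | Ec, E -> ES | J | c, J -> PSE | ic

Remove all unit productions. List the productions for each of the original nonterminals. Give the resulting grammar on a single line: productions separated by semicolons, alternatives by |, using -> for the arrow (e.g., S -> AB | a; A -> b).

S -> ic | SiE; E -> c | ES | ic | PSE; J -> ic | PSE; P -> c | i | ES | Ec | ic | PSE

Unit productions: E->J, P->E.
Unit pairs (A ⇒* B via units): (E,J), (P,E), (P,J).
S: inherits non-unit rules of {S} → SiE | ic.
E: inherits non-unit rules of {E, J} → ES | PSE | c | ic.
J: inherits non-unit rules of {J} → PSE | ic.
P: inherits non-unit rules of {E, J, P} → ES | Ec | PSE | c | i | ic.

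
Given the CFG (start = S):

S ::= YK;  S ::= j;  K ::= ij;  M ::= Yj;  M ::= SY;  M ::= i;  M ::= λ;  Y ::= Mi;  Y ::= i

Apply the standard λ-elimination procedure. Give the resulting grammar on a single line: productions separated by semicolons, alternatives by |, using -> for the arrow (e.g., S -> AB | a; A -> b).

S -> j | YK; K -> ij; M -> i | SY | Yj; Y -> i | Mi

Nullable set: {M}.
Drop M -> λ.
Y -> Mi: M nullable, giving Mi | i.
Unchanged (no nullable symbols): S -> YK; S -> j; K -> ij; M -> SY; M -> Yj; M -> i; Y -> i.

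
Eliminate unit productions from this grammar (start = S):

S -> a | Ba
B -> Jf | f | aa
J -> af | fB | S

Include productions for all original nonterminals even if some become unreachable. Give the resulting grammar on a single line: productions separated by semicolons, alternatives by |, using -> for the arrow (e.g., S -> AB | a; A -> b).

S -> a | Ba; B -> f | Jf | aa; J -> a | Ba | af | fB

Unit productions: J->S.
Unit pairs (A ⇒* B via units): (J,S).
S: inherits non-unit rules of {S} → Ba | a.
B: inherits non-unit rules of {B} → Jf | aa | f.
J: inherits non-unit rules of {J, S} → Ba | a | af | fB.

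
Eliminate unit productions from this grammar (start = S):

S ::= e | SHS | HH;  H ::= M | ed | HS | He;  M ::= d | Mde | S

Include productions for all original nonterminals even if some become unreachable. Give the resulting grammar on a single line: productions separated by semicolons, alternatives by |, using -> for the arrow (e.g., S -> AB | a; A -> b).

Unit productions: H->M, M->S.
Unit pairs (A ⇒* B via units): (H,M), (H,S), (M,S).
S: inherits non-unit rules of {S} → HH | SHS | e.
H: inherits non-unit rules of {H, M, S} → HH | HS | He | Mde | SHS | d | e | ed.
M: inherits non-unit rules of {M, S} → HH | Mde | SHS | d | e.

S -> e | HH | SHS; H -> d | e | HH | HS | He | ed | Mde | SHS; M -> d | e | HH | Mde | SHS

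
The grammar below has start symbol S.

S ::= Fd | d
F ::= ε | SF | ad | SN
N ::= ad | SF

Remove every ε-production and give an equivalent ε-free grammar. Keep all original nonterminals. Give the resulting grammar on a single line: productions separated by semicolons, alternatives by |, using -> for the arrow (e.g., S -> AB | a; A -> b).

S -> d | Fd; F -> S | SF | SN | ad; N -> S | SF | ad

Nullable set: {F}.
S -> Fd: F nullable, giving Fd | d.
Drop F -> ε.
F -> SF: F nullable, giving S | SF.
N -> SF: F nullable, giving S | SF.
Unchanged (no nullable symbols): S -> d; F -> SN; F -> ad; N -> ad.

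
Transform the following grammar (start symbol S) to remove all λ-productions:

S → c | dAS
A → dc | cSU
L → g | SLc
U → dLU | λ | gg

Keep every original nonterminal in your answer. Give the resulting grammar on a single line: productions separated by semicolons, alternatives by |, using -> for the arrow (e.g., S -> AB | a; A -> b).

S -> c | dAS; A -> cS | dc | cSU; L -> g | SLc; U -> dL | gg | dLU

Nullable set: {U}.
A -> cSU: U nullable, giving cS | cSU.
Drop U -> λ.
U -> dLU: U nullable, giving dL | dLU.
Unchanged (no nullable symbols): S -> c; S -> dAS; A -> dc; L -> SLc; L -> g; U -> gg.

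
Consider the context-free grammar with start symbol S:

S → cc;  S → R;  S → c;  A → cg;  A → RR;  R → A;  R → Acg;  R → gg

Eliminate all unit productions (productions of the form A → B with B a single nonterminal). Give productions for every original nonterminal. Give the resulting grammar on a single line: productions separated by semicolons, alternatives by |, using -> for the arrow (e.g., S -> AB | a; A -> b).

Unit productions: R->A, S->R.
Unit pairs (A ⇒* B via units): (R,A), (S,A), (S,R).
S: inherits non-unit rules of {A, R, S} → Acg | RR | c | cc | cg | gg.
A: inherits non-unit rules of {A} → RR | cg.
R: inherits non-unit rules of {A, R} → Acg | RR | cg | gg.

S -> c | RR | cc | cg | gg | Acg; A -> RR | cg; R -> RR | cg | gg | Acg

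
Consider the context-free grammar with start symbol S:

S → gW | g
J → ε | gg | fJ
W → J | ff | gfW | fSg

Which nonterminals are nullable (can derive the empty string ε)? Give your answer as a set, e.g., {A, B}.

{J, W}

Directly nullable (have an ε-rule): {J}.
W is nullable via W -> J (every symbol on the right is already known nullable).
Not nullable: S — each has a terminal in every rule's right-hand side or depends on a non-nullable symbol.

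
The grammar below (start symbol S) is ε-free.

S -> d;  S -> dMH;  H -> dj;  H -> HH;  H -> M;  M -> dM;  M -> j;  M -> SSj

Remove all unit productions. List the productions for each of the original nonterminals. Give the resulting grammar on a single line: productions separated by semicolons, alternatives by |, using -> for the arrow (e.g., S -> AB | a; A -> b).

S -> d | dMH; H -> j | HH | dM | dj | SSj; M -> j | dM | SSj

Unit productions: H->M.
Unit pairs (A ⇒* B via units): (H,M).
S: inherits non-unit rules of {S} → d | dMH.
H: inherits non-unit rules of {H, M} → HH | SSj | dM | dj | j.
M: inherits non-unit rules of {M} → SSj | dM | j.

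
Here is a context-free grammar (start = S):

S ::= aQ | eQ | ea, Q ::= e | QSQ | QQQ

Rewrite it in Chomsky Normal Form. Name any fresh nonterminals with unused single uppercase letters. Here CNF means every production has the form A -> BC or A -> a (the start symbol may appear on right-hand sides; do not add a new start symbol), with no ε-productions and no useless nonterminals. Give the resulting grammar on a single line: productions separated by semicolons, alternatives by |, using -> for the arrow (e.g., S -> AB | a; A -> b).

S -> AQ | BA | BQ; A -> a; B -> e; C -> QQ; D -> SQ; Q -> e | QC | QD

No ε-productions.
No unit productions to eliminate.
TERM: introduce A -> a, B -> e and substitute in every rule of length ≥2.
BIN: Q -> QQQ becomes Q -> QC, C -> QQ; Q -> QSQ becomes Q -> QD, D -> SQ.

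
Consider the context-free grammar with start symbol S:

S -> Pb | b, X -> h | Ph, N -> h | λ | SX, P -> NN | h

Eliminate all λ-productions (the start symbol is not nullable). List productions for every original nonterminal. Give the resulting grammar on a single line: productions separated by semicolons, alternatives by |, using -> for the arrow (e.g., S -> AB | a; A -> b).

S -> b | Pb; N -> h | SX; P -> N | h | NN; X -> h | Ph

Nullable set: {N, P}.
S -> Pb: P nullable, giving Pb | b.
Drop N -> λ.
P -> NN: N, N nullable, giving N | NN.
X -> Ph: P nullable, giving Ph | h.
Unchanged (no nullable symbols): S -> b; N -> SX; N -> h; P -> h; X -> h.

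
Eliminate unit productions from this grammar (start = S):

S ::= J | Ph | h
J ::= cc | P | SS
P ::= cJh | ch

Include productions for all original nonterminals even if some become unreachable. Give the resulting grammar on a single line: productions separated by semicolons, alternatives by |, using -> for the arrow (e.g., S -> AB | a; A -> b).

S -> h | Ph | SS | cc | ch | cJh; J -> SS | cc | ch | cJh; P -> ch | cJh

Unit productions: J->P, S->J.
Unit pairs (A ⇒* B via units): (J,P), (S,J), (S,P).
S: inherits non-unit rules of {J, P, S} → Ph | SS | cJh | cc | ch | h.
J: inherits non-unit rules of {J, P} → SS | cJh | cc | ch.
P: inherits non-unit rules of {P} → cJh | ch.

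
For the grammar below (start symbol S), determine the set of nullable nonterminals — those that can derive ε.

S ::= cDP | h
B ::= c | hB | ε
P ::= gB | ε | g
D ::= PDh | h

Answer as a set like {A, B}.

Directly nullable (have an ε-rule): {B, P}.
Not nullable: D, S — each has a terminal in every rule's right-hand side or depends on a non-nullable symbol.

{B, P}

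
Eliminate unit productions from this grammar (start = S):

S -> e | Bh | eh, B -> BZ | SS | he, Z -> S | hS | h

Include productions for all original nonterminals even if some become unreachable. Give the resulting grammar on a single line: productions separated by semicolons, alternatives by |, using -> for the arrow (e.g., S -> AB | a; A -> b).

Unit productions: Z->S.
Unit pairs (A ⇒* B via units): (Z,S).
S: inherits non-unit rules of {S} → Bh | e | eh.
B: inherits non-unit rules of {B} → BZ | SS | he.
Z: inherits non-unit rules of {S, Z} → Bh | e | eh | h | hS.

S -> e | Bh | eh; B -> BZ | SS | he; Z -> e | h | Bh | eh | hS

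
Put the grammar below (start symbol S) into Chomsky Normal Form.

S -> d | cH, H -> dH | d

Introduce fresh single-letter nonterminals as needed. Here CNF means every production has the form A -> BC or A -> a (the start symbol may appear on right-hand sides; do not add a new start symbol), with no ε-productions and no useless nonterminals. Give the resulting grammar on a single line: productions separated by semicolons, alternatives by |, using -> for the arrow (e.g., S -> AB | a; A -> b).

No ε-productions.
No unit productions to eliminate.
TERM: introduce B -> c, A -> d and substitute in every rule of length ≥2.

S -> d | BH; A -> d; B -> c; H -> d | AH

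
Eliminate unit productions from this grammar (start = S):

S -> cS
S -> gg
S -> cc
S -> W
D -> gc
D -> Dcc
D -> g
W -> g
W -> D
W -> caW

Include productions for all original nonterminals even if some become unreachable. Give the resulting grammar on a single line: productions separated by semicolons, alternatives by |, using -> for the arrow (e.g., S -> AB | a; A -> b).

S -> g | cS | cc | gc | gg | Dcc | caW; D -> g | gc | Dcc; W -> g | gc | Dcc | caW

Unit productions: S->W, W->D.
Unit pairs (A ⇒* B via units): (S,D), (S,W), (W,D).
S: inherits non-unit rules of {D, S, W} → Dcc | cS | caW | cc | g | gc | gg.
D: inherits non-unit rules of {D} → Dcc | g | gc.
W: inherits non-unit rules of {D, W} → Dcc | caW | g | gc.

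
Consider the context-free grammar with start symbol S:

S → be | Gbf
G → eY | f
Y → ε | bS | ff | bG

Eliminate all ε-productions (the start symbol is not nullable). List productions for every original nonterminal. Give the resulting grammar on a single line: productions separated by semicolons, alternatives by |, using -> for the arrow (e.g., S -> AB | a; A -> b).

Nullable set: {Y}.
G -> eY: Y nullable, giving e | eY.
Drop Y -> ε.
Unchanged (no nullable symbols): S -> Gbf; S -> be; G -> f; Y -> bG; Y -> bS; Y -> ff.

S -> be | Gbf; G -> e | f | eY; Y -> bG | bS | ff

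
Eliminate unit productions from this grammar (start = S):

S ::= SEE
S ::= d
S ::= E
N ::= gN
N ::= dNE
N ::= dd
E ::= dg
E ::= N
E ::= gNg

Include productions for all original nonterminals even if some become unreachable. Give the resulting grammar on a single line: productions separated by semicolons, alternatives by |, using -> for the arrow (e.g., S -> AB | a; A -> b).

S -> d | dd | dg | gN | SEE | dNE | gNg; E -> dd | dg | gN | dNE | gNg; N -> dd | gN | dNE

Unit productions: E->N, S->E.
Unit pairs (A ⇒* B via units): (E,N), (S,E), (S,N).
S: inherits non-unit rules of {E, N, S} → SEE | d | dNE | dd | dg | gN | gNg.
E: inherits non-unit rules of {E, N} → dNE | dd | dg | gN | gNg.
N: inherits non-unit rules of {N} → dNE | dd | gN.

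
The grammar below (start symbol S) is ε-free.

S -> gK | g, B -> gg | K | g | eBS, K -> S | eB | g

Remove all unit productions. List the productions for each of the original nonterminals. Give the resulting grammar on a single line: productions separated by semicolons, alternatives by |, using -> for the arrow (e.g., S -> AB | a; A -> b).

Unit productions: B->K, K->S.
Unit pairs (A ⇒* B via units): (B,K), (B,S), (K,S).
S: inherits non-unit rules of {S} → g | gK.
B: inherits non-unit rules of {B, K, S} → eB | eBS | g | gK | gg.
K: inherits non-unit rules of {K, S} → eB | g | gK.

S -> g | gK; B -> g | eB | gK | gg | eBS; K -> g | eB | gK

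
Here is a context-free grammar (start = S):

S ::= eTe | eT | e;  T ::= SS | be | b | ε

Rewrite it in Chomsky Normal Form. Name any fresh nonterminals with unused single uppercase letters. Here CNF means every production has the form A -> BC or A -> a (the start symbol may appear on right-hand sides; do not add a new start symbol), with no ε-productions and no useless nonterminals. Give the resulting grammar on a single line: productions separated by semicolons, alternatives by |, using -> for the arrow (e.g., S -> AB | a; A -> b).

S -> e | AA | AC | AT; A -> e; B -> b; C -> TA; T -> b | BA | SS

Nullable: {T}; after ε-elimination: S -> e | eT | ee | eTe; T -> b | SS | be.
No unit productions to eliminate.
TERM: introduce B -> b, A -> e and substitute in every rule of length ≥2.
BIN: S -> ATA becomes S -> AC, C -> TA.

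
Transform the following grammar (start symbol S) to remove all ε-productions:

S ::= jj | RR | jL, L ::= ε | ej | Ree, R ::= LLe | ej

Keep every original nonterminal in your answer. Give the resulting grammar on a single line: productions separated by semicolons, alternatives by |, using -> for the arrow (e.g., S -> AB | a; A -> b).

S -> j | RR | jL | jj; L -> ej | Ree; R -> e | Le | ej | LLe

Nullable set: {L}.
S -> jL: L nullable, giving j | jL.
Drop L -> ε.
R -> LLe: L, L nullable, giving LLe | Le | e.
Unchanged (no nullable symbols): S -> RR; S -> jj; L -> Ree; L -> ej; R -> ej.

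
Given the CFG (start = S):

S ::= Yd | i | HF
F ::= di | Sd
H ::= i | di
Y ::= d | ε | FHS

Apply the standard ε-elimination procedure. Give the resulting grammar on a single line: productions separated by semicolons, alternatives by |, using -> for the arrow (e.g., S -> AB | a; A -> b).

Nullable set: {Y}.
S -> Yd: Y nullable, giving Yd | d.
Drop Y -> ε.
Unchanged (no nullable symbols): S -> HF; S -> i; F -> Sd; F -> di; H -> di; H -> i; Y -> FHS; Y -> d.

S -> d | i | HF | Yd; F -> Sd | di; H -> i | di; Y -> d | FHS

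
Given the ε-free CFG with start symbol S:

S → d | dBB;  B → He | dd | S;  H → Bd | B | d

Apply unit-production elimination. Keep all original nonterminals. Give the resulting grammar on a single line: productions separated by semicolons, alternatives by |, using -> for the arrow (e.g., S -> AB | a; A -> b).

Unit productions: B->S, H->B.
Unit pairs (A ⇒* B via units): (B,S), (H,B), (H,S).
S: inherits non-unit rules of {S} → d | dBB.
B: inherits non-unit rules of {B, S} → He | d | dBB | dd.
H: inherits non-unit rules of {B, H, S} → Bd | He | d | dBB | dd.

S -> d | dBB; B -> d | He | dd | dBB; H -> d | Bd | He | dd | dBB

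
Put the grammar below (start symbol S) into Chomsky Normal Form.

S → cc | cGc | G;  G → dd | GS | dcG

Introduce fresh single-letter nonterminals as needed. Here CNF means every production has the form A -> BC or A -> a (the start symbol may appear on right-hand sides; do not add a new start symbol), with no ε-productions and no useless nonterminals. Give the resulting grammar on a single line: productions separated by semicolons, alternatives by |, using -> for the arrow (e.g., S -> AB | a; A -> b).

No ε-productions.
After unit-elimination: S -> GS | cc | dd | cGc | dcG; G -> GS | dd | dcG.
TERM: introduce B -> c, A -> d and substitute in every rule of length ≥2.
BIN: G -> ABG becomes G -> AC, C -> BG; S -> ABG becomes S -> AD, D -> BG; S -> BGB becomes S -> BE, E -> GB.

S -> AA | AD | BB | BE | GS; A -> d; B -> c; C -> BG; D -> BG; E -> GB; G -> AA | AC | GS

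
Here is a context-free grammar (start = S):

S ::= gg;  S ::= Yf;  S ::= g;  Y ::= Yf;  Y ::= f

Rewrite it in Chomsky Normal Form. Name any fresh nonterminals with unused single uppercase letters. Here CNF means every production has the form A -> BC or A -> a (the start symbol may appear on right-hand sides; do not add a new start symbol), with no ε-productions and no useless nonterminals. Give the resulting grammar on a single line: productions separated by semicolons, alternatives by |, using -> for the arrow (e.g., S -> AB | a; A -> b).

S -> g | BB | YA; A -> f; B -> g; Y -> f | YA

No ε-productions.
No unit productions to eliminate.
TERM: introduce A -> f, B -> g and substitute in every rule of length ≥2.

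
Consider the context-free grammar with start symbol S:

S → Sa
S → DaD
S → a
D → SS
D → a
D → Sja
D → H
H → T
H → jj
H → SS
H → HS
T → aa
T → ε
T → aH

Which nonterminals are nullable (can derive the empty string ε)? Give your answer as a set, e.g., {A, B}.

{D, H, T}

Directly nullable (have an ε-rule): {T}.
H is nullable via H -> T (every symbol on the right is already known nullable).
D is nullable via D -> H (every symbol on the right is already known nullable).
Not nullable: S — each has a terminal in every rule's right-hand side or depends on a non-nullable symbol.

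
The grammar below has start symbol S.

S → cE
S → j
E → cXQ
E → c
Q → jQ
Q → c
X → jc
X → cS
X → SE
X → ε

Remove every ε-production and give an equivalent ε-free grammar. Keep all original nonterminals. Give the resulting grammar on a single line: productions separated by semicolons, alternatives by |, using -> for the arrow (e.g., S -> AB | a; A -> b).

Nullable set: {X}.
E -> cXQ: X nullable, giving cQ | cXQ.
Drop X -> ε.
Unchanged (no nullable symbols): S -> cE; S -> j; E -> c; Q -> c; Q -> jQ; X -> SE; X -> cS; X -> jc.

S -> j | cE; E -> c | cQ | cXQ; Q -> c | jQ; X -> SE | cS | jc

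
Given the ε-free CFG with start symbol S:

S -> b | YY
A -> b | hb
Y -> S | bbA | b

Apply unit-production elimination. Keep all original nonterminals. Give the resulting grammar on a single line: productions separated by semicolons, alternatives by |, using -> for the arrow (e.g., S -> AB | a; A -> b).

Unit productions: Y->S.
Unit pairs (A ⇒* B via units): (Y,S).
S: inherits non-unit rules of {S} → YY | b.
A: inherits non-unit rules of {A} → b | hb.
Y: inherits non-unit rules of {S, Y} → YY | b | bbA.

S -> b | YY; A -> b | hb; Y -> b | YY | bbA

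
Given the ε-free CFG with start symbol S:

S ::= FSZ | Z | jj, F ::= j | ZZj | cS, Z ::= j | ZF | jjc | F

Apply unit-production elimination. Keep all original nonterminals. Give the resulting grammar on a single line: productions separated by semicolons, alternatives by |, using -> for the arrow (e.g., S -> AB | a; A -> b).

Unit productions: S->Z, Z->F.
Unit pairs (A ⇒* B via units): (S,F), (S,Z), (Z,F).
S: inherits non-unit rules of {F, S, Z} → FSZ | ZF | ZZj | cS | j | jj | jjc.
F: inherits non-unit rules of {F} → ZZj | cS | j.
Z: inherits non-unit rules of {F, Z} → ZF | ZZj | cS | j | jjc.

S -> j | ZF | cS | jj | FSZ | ZZj | jjc; F -> j | cS | ZZj; Z -> j | ZF | cS | ZZj | jjc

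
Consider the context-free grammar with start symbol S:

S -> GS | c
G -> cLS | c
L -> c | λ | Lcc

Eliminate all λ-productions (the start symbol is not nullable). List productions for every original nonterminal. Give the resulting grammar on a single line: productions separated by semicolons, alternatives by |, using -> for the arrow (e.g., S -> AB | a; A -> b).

S -> c | GS; G -> c | cS | cLS; L -> c | cc | Lcc

Nullable set: {L}.
G -> cLS: L nullable, giving cLS | cS.
Drop L -> λ.
L -> Lcc: L nullable, giving Lcc | cc.
Unchanged (no nullable symbols): S -> GS; S -> c; G -> c; L -> c.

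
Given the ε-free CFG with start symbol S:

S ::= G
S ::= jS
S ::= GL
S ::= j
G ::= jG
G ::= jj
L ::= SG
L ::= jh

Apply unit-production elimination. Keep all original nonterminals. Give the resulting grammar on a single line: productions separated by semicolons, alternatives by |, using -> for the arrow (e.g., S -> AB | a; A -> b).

S -> j | GL | jG | jS | jj; G -> jG | jj; L -> SG | jh

Unit productions: S->G.
Unit pairs (A ⇒* B via units): (S,G).
S: inherits non-unit rules of {G, S} → GL | j | jG | jS | jj.
G: inherits non-unit rules of {G} → jG | jj.
L: inherits non-unit rules of {L} → SG | jh.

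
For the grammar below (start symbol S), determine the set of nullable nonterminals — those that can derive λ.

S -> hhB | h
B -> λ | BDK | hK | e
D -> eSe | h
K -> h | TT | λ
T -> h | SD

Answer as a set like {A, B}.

Directly nullable (have an ε-rule): {B, K}.
Not nullable: D, S, T — each has a terminal in every rule's right-hand side or depends on a non-nullable symbol.

{B, K}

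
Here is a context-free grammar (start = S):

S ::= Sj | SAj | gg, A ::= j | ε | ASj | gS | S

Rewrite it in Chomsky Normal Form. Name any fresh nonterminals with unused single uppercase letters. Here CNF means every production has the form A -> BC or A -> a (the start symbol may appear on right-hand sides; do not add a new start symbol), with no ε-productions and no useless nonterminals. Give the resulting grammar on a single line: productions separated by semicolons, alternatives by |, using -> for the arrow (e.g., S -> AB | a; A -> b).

S -> CC | SB | SF; A -> j | AD | CC | CS | SB | SE; B -> j; C -> g; D -> SB; E -> AB; F -> AB

Nullable: {A}; after ε-elimination: S -> Sj | gg | SAj; A -> S | j | Sj | gS | ASj.
After unit-elimination: S -> Sj | gg | SAj; A -> j | Sj | gS | gg | ASj | SAj.
TERM: introduce C -> g, B -> j and substitute in every rule of length ≥2.
BIN: A -> ASB becomes A -> AD, D -> SB; A -> SAB becomes A -> SE, E -> AB; S -> SAB becomes S -> SF, F -> AB.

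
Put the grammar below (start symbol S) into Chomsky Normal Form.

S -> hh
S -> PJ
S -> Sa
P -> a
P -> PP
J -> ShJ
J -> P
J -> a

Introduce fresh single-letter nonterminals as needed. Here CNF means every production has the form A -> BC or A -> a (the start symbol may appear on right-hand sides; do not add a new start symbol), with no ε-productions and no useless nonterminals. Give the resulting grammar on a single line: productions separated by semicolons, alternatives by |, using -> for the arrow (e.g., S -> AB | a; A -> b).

No ε-productions.
After unit-elimination: S -> PJ | Sa | hh; J -> a | PP | ShJ; P -> a | PP.
TERM: introduce B -> a, A -> h and substitute in every rule of length ≥2.
BIN: J -> SAJ becomes J -> SC, C -> AJ.

S -> AA | PJ | SB; A -> h; B -> a; C -> AJ; J -> a | PP | SC; P -> a | PP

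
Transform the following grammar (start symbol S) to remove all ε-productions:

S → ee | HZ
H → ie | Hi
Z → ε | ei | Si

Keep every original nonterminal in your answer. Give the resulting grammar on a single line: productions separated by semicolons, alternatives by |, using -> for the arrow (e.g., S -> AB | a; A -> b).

Nullable set: {Z}.
S -> HZ: Z nullable, giving H | HZ.
Drop Z -> ε.
Unchanged (no nullable symbols): S -> ee; H -> Hi; H -> ie; Z -> Si; Z -> ei.

S -> H | HZ | ee; H -> Hi | ie; Z -> Si | ei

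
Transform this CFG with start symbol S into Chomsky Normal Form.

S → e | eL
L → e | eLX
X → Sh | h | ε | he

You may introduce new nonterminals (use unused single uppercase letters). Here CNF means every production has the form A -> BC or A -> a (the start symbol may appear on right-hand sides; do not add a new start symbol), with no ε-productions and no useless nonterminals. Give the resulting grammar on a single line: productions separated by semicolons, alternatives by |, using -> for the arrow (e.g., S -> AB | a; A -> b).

S -> e | AL; A -> e; B -> h; C -> LX; L -> e | AC | AL; X -> h | BA | SB

Nullable: {X}; after ε-elimination: S -> e | eL; L -> e | eL | eLX; X -> h | Sh | he.
No unit productions to eliminate.
TERM: introduce A -> e, B -> h and substitute in every rule of length ≥2.
BIN: L -> ALX becomes L -> AC, C -> LX.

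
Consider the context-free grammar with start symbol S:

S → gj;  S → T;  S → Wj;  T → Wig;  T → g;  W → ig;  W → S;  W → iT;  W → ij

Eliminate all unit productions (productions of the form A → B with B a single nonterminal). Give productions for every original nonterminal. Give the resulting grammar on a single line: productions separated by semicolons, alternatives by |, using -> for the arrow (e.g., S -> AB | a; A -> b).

Unit productions: S->T, W->S.
Unit pairs (A ⇒* B via units): (S,T), (W,S), (W,T).
S: inherits non-unit rules of {S, T} → Wig | Wj | g | gj.
T: inherits non-unit rules of {T} → Wig | g.
W: inherits non-unit rules of {S, T, W} → Wig | Wj | g | gj | iT | ig | ij.

S -> g | Wj | gj | Wig; T -> g | Wig; W -> g | Wj | gj | iT | ig | ij | Wig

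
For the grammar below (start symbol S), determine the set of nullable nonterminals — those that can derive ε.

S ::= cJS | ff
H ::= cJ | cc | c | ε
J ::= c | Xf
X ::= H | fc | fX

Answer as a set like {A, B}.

{H, X}

Directly nullable (have an ε-rule): {H}.
X is nullable via X -> H (every symbol on the right is already known nullable).
Not nullable: J, S — each has a terminal in every rule's right-hand side or depends on a non-nullable symbol.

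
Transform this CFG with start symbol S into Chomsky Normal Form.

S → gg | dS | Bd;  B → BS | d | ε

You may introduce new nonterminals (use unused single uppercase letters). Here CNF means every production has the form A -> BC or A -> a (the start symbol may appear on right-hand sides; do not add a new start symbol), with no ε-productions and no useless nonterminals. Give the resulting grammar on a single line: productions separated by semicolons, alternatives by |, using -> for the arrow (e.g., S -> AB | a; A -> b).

Nullable: {B}; after ε-elimination: S -> d | Bd | dS | gg; B -> S | d | BS.
After unit-elimination: S -> d | Bd | dS | gg; B -> d | BS | Bd | dS | gg.
TERM: introduce A -> d, C -> g and substitute in every rule of length ≥2.

S -> d | AS | BA | CC; A -> d; B -> d | AS | BA | BS | CC; C -> g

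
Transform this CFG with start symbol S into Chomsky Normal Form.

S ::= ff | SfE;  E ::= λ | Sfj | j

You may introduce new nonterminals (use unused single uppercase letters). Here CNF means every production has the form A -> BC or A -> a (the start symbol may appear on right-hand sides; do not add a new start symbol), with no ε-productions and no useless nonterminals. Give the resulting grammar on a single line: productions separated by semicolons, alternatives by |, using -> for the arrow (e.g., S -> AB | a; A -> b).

S -> AA | SA | SD; A -> f; B -> j; C -> AB; D -> AE; E -> j | SC

Nullable: {E}; after ε-elimination: S -> Sf | ff | SfE; E -> j | Sfj.
No unit productions to eliminate.
TERM: introduce A -> f, B -> j and substitute in every rule of length ≥2.
BIN: E -> SAB becomes E -> SC, C -> AB; S -> SAE becomes S -> SD, D -> AE.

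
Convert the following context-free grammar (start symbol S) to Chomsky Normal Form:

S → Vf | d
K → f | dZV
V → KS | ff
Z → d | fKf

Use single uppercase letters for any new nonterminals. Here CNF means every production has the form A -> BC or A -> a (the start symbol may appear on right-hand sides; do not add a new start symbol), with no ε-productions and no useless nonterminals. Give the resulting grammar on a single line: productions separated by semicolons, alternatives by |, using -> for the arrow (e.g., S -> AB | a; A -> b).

S -> d | VB; A -> d; B -> f; C -> ZV; D -> KB; K -> f | AC; V -> BB | KS; Z -> d | BD

No ε-productions.
No unit productions to eliminate.
TERM: introduce A -> d, B -> f and substitute in every rule of length ≥2.
BIN: K -> AZV becomes K -> AC, C -> ZV; Z -> BKB becomes Z -> BD, D -> KB.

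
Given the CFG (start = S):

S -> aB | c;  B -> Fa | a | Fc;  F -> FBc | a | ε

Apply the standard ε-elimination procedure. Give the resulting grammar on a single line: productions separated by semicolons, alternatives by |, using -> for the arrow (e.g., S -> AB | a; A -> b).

S -> c | aB; B -> a | c | Fa | Fc; F -> a | Bc | FBc

Nullable set: {F}.
B -> Fa: F nullable, giving Fa | a.
B -> Fc: F nullable, giving Fc | c.
Drop F -> ε.
F -> FBc: F nullable, giving Bc | FBc.
Unchanged (no nullable symbols): S -> aB; S -> c; B -> a; F -> a.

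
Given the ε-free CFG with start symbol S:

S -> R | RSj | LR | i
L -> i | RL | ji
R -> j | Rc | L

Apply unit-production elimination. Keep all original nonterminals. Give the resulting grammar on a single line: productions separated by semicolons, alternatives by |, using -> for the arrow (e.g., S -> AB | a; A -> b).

S -> i | j | LR | RL | Rc | ji | RSj; L -> i | RL | ji; R -> i | j | RL | Rc | ji

Unit productions: R->L, S->R.
Unit pairs (A ⇒* B via units): (R,L), (S,L), (S,R).
S: inherits non-unit rules of {L, R, S} → LR | RL | RSj | Rc | i | j | ji.
L: inherits non-unit rules of {L} → RL | i | ji.
R: inherits non-unit rules of {L, R} → RL | Rc | i | j | ji.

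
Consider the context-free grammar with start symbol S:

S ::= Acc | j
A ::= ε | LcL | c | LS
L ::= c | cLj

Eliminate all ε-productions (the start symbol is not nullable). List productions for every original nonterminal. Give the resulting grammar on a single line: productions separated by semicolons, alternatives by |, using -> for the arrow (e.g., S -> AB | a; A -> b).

Nullable set: {A}.
S -> Acc: A nullable, giving Acc | cc.
Drop A -> ε.
Unchanged (no nullable symbols): S -> j; A -> LS; A -> LcL; A -> c; L -> c; L -> cLj.

S -> j | cc | Acc; A -> c | LS | LcL; L -> c | cLj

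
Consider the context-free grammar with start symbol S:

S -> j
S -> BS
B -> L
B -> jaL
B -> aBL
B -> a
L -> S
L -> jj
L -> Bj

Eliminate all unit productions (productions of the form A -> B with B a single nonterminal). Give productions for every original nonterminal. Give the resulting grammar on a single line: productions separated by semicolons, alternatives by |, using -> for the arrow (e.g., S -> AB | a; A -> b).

S -> j | BS; B -> a | j | BS | Bj | jj | aBL | jaL; L -> j | BS | Bj | jj

Unit productions: B->L, L->S.
Unit pairs (A ⇒* B via units): (B,L), (B,S), (L,S).
S: inherits non-unit rules of {S} → BS | j.
B: inherits non-unit rules of {B, L, S} → BS | Bj | a | aBL | j | jaL | jj.
L: inherits non-unit rules of {L, S} → BS | Bj | j | jj.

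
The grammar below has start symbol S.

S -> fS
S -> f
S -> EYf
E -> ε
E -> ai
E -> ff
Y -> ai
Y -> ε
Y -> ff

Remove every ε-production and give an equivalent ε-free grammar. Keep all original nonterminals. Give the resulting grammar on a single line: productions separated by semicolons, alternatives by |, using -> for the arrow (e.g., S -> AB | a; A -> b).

Nullable set: {E, Y}.
S -> EYf: E, Y nullable, giving EYf | Ef | Yf | f.
Drop E -> ε.
Drop Y -> ε.
Unchanged (no nullable symbols): S -> f; S -> fS; E -> ai; E -> ff; Y -> ai; Y -> ff.

S -> f | Ef | Yf | fS | EYf; E -> ai | ff; Y -> ai | ff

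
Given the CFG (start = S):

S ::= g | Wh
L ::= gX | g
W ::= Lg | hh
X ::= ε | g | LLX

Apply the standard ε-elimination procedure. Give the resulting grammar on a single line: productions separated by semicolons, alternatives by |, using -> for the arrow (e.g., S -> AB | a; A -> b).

Nullable set: {X}.
L -> gX: X nullable, giving g | gX.
Drop X -> ε.
X -> LLX: X nullable, giving LL | LLX.
Unchanged (no nullable symbols): S -> Wh; S -> g; L -> g; W -> Lg; W -> hh; X -> g.

S -> g | Wh; L -> g | gX; W -> Lg | hh; X -> g | LL | LLX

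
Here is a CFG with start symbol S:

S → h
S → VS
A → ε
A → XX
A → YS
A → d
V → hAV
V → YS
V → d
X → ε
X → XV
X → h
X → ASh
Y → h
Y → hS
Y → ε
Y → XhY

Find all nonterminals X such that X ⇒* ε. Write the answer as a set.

{A, X, Y}

Directly nullable (have an ε-rule): {A, X, Y}.
Not nullable: S, V — each has a terminal in every rule's right-hand side or depends on a non-nullable symbol.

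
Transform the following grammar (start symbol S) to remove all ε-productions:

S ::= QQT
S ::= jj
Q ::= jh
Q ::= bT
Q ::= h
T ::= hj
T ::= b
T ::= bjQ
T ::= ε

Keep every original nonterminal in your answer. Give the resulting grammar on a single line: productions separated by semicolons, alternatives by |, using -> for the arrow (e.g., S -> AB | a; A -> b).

Nullable set: {T}.
S -> QQT: T nullable, giving QQ | QQT.
Q -> bT: T nullable, giving b | bT.
Drop T -> ε.
Unchanged (no nullable symbols): S -> jj; Q -> h; Q -> jh; T -> b; T -> bjQ; T -> hj.

S -> QQ | jj | QQT; Q -> b | h | bT | jh; T -> b | hj | bjQ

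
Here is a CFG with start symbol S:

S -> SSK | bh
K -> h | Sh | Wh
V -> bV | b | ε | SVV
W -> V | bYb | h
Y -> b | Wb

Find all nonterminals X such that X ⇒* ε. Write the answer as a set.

{V, W}

Directly nullable (have an ε-rule): {V}.
W is nullable via W -> V (every symbol on the right is already known nullable).
Not nullable: K, S, Y — each has a terminal in every rule's right-hand side or depends on a non-nullable symbol.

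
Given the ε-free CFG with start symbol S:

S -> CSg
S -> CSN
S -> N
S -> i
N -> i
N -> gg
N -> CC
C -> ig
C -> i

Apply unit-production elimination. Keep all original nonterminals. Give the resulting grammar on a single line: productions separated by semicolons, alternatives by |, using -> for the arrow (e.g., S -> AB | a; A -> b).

Unit productions: S->N.
Unit pairs (A ⇒* B via units): (S,N).
S: inherits non-unit rules of {N, S} → CC | CSN | CSg | gg | i.
C: inherits non-unit rules of {C} → i | ig.
N: inherits non-unit rules of {N} → CC | gg | i.

S -> i | CC | gg | CSN | CSg; C -> i | ig; N -> i | CC | gg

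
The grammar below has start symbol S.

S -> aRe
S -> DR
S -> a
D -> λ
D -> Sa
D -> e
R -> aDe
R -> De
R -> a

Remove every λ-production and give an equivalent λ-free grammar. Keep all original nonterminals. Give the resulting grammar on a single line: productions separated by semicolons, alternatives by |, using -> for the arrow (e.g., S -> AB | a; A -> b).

S -> R | a | DR | aRe; D -> e | Sa; R -> a | e | De | ae | aDe

Nullable set: {D}.
S -> DR: D nullable, giving DR | R.
Drop D -> λ.
R -> De: D nullable, giving De | e.
R -> aDe: D nullable, giving aDe | ae.
Unchanged (no nullable symbols): S -> a; S -> aRe; D -> Sa; D -> e; R -> a.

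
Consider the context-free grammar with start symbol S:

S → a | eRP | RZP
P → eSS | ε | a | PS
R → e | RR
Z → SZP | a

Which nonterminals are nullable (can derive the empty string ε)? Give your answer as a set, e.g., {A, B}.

Directly nullable (have an ε-rule): {P}.
Not nullable: R, S, Z — each has a terminal in every rule's right-hand side or depends on a non-nullable symbol.

{P}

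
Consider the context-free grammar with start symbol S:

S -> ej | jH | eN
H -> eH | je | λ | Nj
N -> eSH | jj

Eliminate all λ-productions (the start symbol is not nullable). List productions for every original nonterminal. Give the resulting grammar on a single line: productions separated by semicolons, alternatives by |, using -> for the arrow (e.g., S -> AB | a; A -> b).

S -> j | eN | ej | jH; H -> e | Nj | eH | je; N -> eS | jj | eSH

Nullable set: {H}.
S -> jH: H nullable, giving j | jH.
Drop H -> λ.
H -> eH: H nullable, giving e | eH.
N -> eSH: H nullable, giving eS | eSH.
Unchanged (no nullable symbols): S -> eN; S -> ej; H -> Nj; H -> je; N -> jj.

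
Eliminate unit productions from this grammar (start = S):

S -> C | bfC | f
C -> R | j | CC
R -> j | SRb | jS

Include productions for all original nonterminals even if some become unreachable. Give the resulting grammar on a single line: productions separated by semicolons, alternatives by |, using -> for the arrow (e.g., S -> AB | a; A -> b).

Unit productions: C->R, S->C.
Unit pairs (A ⇒* B via units): (C,R), (S,C), (S,R).
S: inherits non-unit rules of {C, R, S} → CC | SRb | bfC | f | j | jS.
C: inherits non-unit rules of {C, R} → CC | SRb | j | jS.
R: inherits non-unit rules of {R} → SRb | j | jS.

S -> f | j | CC | jS | SRb | bfC; C -> j | CC | jS | SRb; R -> j | jS | SRb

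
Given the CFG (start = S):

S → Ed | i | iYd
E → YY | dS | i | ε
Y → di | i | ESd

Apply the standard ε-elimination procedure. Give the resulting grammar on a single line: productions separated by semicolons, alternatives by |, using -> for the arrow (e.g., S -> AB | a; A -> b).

Nullable set: {E}.
S -> Ed: E nullable, giving Ed | d.
Drop E -> ε.
Y -> ESd: E nullable, giving ESd | Sd.
Unchanged (no nullable symbols): S -> i; S -> iYd; E -> YY; E -> dS; E -> i; Y -> di; Y -> i.

S -> d | i | Ed | iYd; E -> i | YY | dS; Y -> i | Sd | di | ESd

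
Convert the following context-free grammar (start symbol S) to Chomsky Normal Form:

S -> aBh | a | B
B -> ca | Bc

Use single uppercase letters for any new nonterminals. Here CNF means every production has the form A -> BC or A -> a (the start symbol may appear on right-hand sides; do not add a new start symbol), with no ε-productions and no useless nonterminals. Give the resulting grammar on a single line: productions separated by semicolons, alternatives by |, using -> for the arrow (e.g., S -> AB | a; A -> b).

No ε-productions.
After unit-elimination: S -> a | Bc | ca | aBh; B -> Bc | ca.
TERM: introduce C -> a, A -> c, D -> h and substitute in every rule of length ≥2.
BIN: S -> CBD becomes S -> CE, E -> BD.

S -> a | AC | BA | CE; A -> c; B -> AC | BA; C -> a; D -> h; E -> BD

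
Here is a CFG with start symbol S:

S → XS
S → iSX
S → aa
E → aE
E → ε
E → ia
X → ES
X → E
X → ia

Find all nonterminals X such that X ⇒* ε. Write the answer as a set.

{E, X}

Directly nullable (have an ε-rule): {E}.
X is nullable via X -> E (every symbol on the right is already known nullable).
Not nullable: S — each has a terminal in every rule's right-hand side or depends on a non-nullable symbol.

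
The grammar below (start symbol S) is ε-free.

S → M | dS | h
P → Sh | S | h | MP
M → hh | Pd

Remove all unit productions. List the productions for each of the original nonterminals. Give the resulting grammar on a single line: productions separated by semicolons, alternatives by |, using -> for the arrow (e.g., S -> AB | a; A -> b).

S -> h | Pd | dS | hh; M -> Pd | hh; P -> h | MP | Pd | Sh | dS | hh

Unit productions: P->S, S->M.
Unit pairs (A ⇒* B via units): (P,M), (P,S), (S,M).
S: inherits non-unit rules of {M, S} → Pd | dS | h | hh.
M: inherits non-unit rules of {M} → Pd | hh.
P: inherits non-unit rules of {M, P, S} → MP | Pd | Sh | dS | h | hh.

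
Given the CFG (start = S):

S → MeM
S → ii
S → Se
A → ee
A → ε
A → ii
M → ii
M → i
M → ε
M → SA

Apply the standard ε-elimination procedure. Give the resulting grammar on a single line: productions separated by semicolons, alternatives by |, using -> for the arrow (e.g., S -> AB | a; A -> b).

Nullable set: {A, M}.
S -> MeM: M, M nullable, giving Me | MeM | e | eM.
Drop A -> ε.
Drop M -> ε.
M -> SA: A nullable, giving S | SA.
Unchanged (no nullable symbols): S -> Se; S -> ii; A -> ee; A -> ii; M -> i; M -> ii.

S -> e | Me | Se | eM | ii | MeM; A -> ee | ii; M -> S | i | SA | ii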